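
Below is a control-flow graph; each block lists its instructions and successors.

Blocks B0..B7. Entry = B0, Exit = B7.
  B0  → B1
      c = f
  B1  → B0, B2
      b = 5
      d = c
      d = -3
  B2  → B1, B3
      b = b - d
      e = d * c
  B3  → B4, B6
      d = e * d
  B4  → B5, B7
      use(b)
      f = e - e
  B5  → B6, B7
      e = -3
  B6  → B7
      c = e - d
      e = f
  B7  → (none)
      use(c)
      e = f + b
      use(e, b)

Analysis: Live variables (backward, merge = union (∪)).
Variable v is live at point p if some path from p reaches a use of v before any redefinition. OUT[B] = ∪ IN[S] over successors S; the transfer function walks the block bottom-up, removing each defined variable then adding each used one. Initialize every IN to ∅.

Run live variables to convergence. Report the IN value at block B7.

Fixpoint table:
  B0: | IN={f} | OUT={c, f}
  B1: | IN={c, f} | OUT={b, c, d, f}
  B2: | IN={b, c, d, f} | OUT={b, c, d, e, f}
  B3: | IN={b, c, d, e, f} | OUT={b, c, d, e, f}
  B4: | IN={b, c, d, e} | OUT={b, c, d, f}
  B5: | IN={b, c, d, f} | OUT={b, c, d, e, f}
  B6: | IN={b, d, e, f} | OUT={b, c, f}
  B7: | IN={b, c, f} | OUT={}

B7 is the boundary node: OUT[B7] = {}
Applying B7's transfer function to that OUT value gives IN[B7] (row B7 above).

Answer: {b, c, f}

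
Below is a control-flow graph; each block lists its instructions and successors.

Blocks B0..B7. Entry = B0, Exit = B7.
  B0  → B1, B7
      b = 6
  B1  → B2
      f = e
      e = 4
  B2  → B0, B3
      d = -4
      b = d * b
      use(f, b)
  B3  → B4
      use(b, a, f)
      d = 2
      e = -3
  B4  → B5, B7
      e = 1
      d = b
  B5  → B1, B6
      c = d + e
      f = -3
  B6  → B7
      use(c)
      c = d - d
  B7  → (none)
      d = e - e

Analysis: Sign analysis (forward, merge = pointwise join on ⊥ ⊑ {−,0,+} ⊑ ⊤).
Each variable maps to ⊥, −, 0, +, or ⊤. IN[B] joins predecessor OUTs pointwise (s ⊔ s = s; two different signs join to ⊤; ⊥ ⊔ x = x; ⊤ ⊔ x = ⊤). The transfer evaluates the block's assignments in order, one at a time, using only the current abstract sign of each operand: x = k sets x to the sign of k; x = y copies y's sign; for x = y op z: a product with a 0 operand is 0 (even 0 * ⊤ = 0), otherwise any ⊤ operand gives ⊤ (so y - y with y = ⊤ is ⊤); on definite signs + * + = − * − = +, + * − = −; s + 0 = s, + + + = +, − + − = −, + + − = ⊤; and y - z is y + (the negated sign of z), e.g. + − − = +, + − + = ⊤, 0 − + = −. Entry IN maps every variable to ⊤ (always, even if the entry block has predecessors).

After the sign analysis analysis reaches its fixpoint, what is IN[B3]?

Answer: {a: ⊤, b: ⊤, c: ⊤, d: -, e: +, f: ⊤}

Derivation:
Per-block solution:
  B0:  IN=(all ⊤)  OUT={b:+; rest ⊤}
  B1:  IN=(all ⊤)  OUT={e:+; rest ⊤}
  B2:  IN={e:+; rest ⊤}  OUT={d:-, e:+; rest ⊤}
  B3:  IN={d:-, e:+; rest ⊤}  OUT={d:+, e:-; rest ⊤}
  B4:  IN={d:+, e:-; rest ⊤}  OUT={e:+; rest ⊤}
  B5:  IN={e:+; rest ⊤}  OUT={e:+, f:-; rest ⊤}
  B6:  IN={e:+, f:-; rest ⊤}  OUT={e:+, f:-; rest ⊤}
  B7:  IN=(all ⊤)  OUT=(all ⊤)

Merge at B3: IN[B3] = OUT[B2] = {a: ⊤, b: ⊤, c: ⊤, d: -, e: +, f: ⊤}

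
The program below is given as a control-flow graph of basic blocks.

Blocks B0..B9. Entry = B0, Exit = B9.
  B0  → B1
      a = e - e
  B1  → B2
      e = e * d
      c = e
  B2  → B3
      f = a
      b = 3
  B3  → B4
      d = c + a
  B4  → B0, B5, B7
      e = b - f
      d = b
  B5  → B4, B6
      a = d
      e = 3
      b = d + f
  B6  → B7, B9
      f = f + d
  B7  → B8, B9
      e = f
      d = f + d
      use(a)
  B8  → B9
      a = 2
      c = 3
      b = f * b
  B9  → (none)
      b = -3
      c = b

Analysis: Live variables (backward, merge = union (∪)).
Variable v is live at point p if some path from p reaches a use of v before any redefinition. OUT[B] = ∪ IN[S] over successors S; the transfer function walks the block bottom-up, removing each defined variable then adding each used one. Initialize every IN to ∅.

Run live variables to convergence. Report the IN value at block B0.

Answer: {d, e}

Derivation:
Converged values:
  B0: | IN={d, e} | OUT={a, d, e}
  B1: | IN={a, d, e} | OUT={a, c}
  B2: | IN={a, c} | OUT={a, b, c, f}
  B3: | IN={a, b, c, f} | OUT={a, b, f}
  B4: | IN={a, b, f} | OUT={a, b, d, e, f}
  B5: | IN={d, f} | OUT={a, b, d, f}
  B6: | IN={a, b, d, f} | OUT={a, b, d, f}
  B7: | IN={a, b, d, f} | OUT={b, f}
  B8: | IN={b, f} | OUT={}
  B9: | IN={} | OUT={}

Merge at B0: OUT[B0] = IN[B1] = {a, d, e}
Applying B0's transfer function to that OUT value gives IN[B0] (row B0 above).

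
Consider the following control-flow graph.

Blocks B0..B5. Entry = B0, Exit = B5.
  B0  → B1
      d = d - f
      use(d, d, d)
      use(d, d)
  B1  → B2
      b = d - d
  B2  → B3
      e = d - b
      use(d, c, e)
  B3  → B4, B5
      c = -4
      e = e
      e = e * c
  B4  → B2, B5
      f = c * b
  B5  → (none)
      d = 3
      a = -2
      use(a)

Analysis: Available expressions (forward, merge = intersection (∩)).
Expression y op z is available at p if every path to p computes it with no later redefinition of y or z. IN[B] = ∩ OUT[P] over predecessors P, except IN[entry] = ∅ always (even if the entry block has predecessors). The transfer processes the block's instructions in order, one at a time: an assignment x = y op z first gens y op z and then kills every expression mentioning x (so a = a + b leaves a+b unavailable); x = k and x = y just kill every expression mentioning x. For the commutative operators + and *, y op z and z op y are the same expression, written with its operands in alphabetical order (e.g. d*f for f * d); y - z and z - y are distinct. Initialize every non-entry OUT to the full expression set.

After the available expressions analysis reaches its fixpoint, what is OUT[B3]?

Answer: {d-b, d-d}

Working:
Per-block solution:
  B0: | IN={} | OUT={}
  B1: | IN={} | OUT={d-d}
  B2: | IN={d-d} | OUT={d-b, d-d}
  B3: | IN={d-b, d-d} | OUT={d-b, d-d}
  B4: | IN={d-b, d-d} | OUT={b*c, d-b, d-d}
  B5: | IN={d-b, d-d} | OUT={}

Merge at B3: IN[B3] = OUT[B2] = {d-b, d-d}
Applying B3's transfer function to that IN value gives OUT[B3] (row B3 above).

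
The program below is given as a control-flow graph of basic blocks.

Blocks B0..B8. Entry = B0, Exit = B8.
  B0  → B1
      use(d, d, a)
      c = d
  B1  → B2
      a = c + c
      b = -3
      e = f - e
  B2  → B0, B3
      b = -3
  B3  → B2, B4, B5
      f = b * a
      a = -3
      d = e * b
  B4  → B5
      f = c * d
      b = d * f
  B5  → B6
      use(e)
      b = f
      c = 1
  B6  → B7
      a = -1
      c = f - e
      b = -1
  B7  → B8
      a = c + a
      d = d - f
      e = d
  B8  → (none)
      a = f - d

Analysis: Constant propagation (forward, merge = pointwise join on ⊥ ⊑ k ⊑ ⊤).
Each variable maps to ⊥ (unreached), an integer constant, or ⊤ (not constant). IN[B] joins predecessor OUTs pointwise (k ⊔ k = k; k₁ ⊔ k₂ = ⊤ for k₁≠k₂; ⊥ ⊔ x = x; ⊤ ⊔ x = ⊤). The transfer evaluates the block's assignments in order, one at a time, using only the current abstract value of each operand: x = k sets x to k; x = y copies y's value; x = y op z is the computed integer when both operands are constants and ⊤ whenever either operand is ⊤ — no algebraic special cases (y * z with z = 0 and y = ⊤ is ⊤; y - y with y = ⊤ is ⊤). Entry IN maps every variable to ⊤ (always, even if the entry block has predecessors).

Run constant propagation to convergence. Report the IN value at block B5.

Per-block solution:
  B0:  IN=(all ⊤)  OUT=(all ⊤)
  B1:  IN=(all ⊤)  OUT={b:-3; rest ⊤}
  B2:  IN={b:-3; rest ⊤}  OUT={b:-3; rest ⊤}
  B3:  IN={b:-3; rest ⊤}  OUT={a:-3, b:-3; rest ⊤}
  B4:  IN={a:-3, b:-3; rest ⊤}  OUT={a:-3; rest ⊤}
  B5:  IN={a:-3; rest ⊤}  OUT={a:-3, c:1; rest ⊤}
  B6:  IN={a:-3, c:1; rest ⊤}  OUT={a:-1, b:-1; rest ⊤}
  B7:  IN={a:-1, b:-1; rest ⊤}  OUT={b:-1; rest ⊤}
  B8:  IN={b:-1; rest ⊤}  OUT={b:-1; rest ⊤}

Merge at B5: IN[B5] = OUT[B3] ⊔ OUT[B4] = {a: -3, b: ⊤, c: ⊤, d: ⊤, e: ⊤, f: ⊤}

Answer: {a: -3, b: ⊤, c: ⊤, d: ⊤, e: ⊤, f: ⊤}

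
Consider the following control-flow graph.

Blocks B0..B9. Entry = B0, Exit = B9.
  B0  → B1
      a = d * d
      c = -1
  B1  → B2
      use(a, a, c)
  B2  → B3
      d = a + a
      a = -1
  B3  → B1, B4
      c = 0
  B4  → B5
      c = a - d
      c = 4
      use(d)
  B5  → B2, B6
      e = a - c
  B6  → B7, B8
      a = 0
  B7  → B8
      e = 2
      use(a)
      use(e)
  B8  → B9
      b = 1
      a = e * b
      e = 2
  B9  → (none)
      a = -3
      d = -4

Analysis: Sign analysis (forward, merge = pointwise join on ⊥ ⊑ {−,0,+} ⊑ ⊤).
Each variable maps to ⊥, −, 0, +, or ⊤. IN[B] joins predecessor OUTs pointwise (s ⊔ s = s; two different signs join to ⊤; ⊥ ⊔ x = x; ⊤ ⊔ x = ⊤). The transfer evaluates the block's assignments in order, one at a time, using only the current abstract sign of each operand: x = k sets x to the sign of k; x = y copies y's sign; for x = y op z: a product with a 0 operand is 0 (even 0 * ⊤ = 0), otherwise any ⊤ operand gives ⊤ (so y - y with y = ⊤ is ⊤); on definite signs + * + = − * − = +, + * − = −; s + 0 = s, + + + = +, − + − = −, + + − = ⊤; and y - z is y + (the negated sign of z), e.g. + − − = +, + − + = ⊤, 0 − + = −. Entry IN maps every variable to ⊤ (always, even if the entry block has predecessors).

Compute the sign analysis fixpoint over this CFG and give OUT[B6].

Answer: {a: 0, b: ⊤, c: +, d: ⊤, e: -, f: ⊤}

Working:
Per-block solution:
  B0:  IN=(all ⊤)  OUT={c:-; rest ⊤}
  B1:  IN=(all ⊤)  OUT=(all ⊤)
  B2:  IN=(all ⊤)  OUT={a:-; rest ⊤}
  B3:  IN={a:-; rest ⊤}  OUT={a:-, c:0; rest ⊤}
  B4:  IN={a:-, c:0; rest ⊤}  OUT={a:-, c:+; rest ⊤}
  B5:  IN={a:-, c:+; rest ⊤}  OUT={a:-, c:+, e:-; rest ⊤}
  B6:  IN={a:-, c:+, e:-; rest ⊤}  OUT={a:0, c:+, e:-; rest ⊤}
  B7:  IN={a:0, c:+, e:-; rest ⊤}  OUT={a:0, c:+, e:+; rest ⊤}
  B8:  IN={a:0, c:+; rest ⊤}  OUT={b:+, c:+, e:+; rest ⊤}
  B9:  IN={b:+, c:+, e:+; rest ⊤}  OUT={a:-, b:+, c:+, d:-, e:+; rest ⊤}

Merge at B6: IN[B6] = OUT[B5] = {a: -, b: ⊤, c: +, d: ⊤, e: -, f: ⊤}
Applying B6's transfer function to that IN value gives OUT[B6] (row B6 above).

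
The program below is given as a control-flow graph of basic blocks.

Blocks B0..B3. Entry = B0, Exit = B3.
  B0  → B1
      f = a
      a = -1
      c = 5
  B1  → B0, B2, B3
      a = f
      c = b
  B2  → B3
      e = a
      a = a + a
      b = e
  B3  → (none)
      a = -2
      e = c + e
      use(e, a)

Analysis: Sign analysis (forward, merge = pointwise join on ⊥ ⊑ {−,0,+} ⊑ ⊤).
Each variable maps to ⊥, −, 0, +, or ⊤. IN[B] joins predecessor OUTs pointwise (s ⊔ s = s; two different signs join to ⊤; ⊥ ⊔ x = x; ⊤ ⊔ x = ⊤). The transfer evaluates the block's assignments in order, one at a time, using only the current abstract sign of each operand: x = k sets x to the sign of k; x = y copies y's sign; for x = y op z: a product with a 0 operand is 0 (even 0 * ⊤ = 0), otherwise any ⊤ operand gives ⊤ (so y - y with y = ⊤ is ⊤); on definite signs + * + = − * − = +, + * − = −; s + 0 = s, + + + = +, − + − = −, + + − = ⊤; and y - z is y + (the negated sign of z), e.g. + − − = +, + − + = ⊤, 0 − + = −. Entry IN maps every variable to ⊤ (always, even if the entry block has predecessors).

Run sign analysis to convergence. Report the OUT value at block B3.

Answer: {a: -, b: ⊤, c: ⊤, d: ⊤, e: ⊤, f: ⊤}

Derivation:
Fixpoint table:
  B0:   IN=(all ⊤)   OUT={a:-, c:+; rest ⊤}
  B1:   IN={a:-, c:+; rest ⊤}   OUT=(all ⊤)
  B2:   IN=(all ⊤)   OUT=(all ⊤)
  B3:   IN=(all ⊤)   OUT={a:-; rest ⊤}

Merge at B3: IN[B3] = OUT[B1] ⊔ OUT[B2] = {a: ⊤, b: ⊤, c: ⊤, d: ⊤, e: ⊤, f: ⊤}
Applying B3's transfer function to that IN value gives OUT[B3] (row B3 above).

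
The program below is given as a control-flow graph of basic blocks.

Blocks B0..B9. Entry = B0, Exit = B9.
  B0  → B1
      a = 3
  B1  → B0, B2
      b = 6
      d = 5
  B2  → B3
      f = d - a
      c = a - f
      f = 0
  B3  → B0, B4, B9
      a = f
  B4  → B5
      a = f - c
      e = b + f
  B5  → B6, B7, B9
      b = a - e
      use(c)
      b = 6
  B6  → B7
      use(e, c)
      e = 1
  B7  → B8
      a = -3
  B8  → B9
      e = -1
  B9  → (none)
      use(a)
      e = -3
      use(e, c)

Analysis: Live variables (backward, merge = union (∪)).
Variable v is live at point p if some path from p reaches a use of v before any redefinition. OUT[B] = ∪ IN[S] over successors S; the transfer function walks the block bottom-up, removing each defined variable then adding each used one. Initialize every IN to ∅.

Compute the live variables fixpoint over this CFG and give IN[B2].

Answer: {a, b, d}

Derivation:
Converged values:
  B0:  IN={}  OUT={a}
  B1:  IN={a}  OUT={a, b, d}
  B2:  IN={a, b, d}  OUT={b, c, f}
  B3:  IN={b, c, f}  OUT={a, b, c, f}
  B4:  IN={b, c, f}  OUT={a, c, e}
  B5:  IN={a, c, e}  OUT={a, c, e}
  B6:  IN={c, e}  OUT={c}
  B7:  IN={c}  OUT={a, c}
  B8:  IN={a, c}  OUT={a, c}
  B9:  IN={a, c}  OUT={}

Merge at B2: OUT[B2] = IN[B3] = {b, c, f}
Applying B2's transfer function to that OUT value gives IN[B2] (row B2 above).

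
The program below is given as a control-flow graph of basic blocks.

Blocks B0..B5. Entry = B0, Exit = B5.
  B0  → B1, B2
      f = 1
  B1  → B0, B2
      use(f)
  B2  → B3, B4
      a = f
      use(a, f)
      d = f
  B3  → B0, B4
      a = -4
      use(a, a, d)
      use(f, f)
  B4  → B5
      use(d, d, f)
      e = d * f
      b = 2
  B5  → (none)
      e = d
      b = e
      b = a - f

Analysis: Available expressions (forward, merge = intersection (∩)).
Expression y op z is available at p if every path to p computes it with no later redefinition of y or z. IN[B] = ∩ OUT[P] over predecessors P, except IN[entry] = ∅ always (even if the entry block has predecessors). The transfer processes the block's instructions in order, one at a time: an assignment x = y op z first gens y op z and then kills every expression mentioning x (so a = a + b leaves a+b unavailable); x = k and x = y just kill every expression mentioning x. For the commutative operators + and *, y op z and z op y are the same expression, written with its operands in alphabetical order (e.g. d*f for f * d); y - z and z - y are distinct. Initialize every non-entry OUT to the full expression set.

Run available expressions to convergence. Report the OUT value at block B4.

Answer: {d*f}

Working:
Per-block solution:
  B0: | IN={} | OUT={}
  B1: | IN={} | OUT={}
  B2: | IN={} | OUT={}
  B3: | IN={} | OUT={}
  B4: | IN={} | OUT={d*f}
  B5: | IN={d*f} | OUT={a-f, d*f}

Merge at B4: IN[B4] = OUT[B2] ∩ OUT[B3] = {}
Applying B4's transfer function to that IN value gives OUT[B4] (row B4 above).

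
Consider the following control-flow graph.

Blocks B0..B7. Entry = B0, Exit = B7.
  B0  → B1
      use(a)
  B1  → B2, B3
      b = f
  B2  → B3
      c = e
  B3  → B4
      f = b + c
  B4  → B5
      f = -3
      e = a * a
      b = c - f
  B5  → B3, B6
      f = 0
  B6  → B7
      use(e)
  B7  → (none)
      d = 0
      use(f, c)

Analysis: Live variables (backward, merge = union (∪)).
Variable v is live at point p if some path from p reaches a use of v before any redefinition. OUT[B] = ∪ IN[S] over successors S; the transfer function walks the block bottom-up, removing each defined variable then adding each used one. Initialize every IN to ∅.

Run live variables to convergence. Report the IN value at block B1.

Per-block solution:
  B0: | IN={a, c, e, f} | OUT={a, c, e, f}
  B1: | IN={a, c, e, f} | OUT={a, b, c, e}
  B2: | IN={a, b, e} | OUT={a, b, c}
  B3: | IN={a, b, c} | OUT={a, c}
  B4: | IN={a, c} | OUT={a, b, c, e}
  B5: | IN={a, b, c, e} | OUT={a, b, c, e, f}
  B6: | IN={c, e, f} | OUT={c, f}
  B7: | IN={c, f} | OUT={}

Merge at B1: OUT[B1] = IN[B2] ⊔ IN[B3] = {a, b, c, e}
Applying B1's transfer function to that OUT value gives IN[B1] (row B1 above).

Answer: {a, c, e, f}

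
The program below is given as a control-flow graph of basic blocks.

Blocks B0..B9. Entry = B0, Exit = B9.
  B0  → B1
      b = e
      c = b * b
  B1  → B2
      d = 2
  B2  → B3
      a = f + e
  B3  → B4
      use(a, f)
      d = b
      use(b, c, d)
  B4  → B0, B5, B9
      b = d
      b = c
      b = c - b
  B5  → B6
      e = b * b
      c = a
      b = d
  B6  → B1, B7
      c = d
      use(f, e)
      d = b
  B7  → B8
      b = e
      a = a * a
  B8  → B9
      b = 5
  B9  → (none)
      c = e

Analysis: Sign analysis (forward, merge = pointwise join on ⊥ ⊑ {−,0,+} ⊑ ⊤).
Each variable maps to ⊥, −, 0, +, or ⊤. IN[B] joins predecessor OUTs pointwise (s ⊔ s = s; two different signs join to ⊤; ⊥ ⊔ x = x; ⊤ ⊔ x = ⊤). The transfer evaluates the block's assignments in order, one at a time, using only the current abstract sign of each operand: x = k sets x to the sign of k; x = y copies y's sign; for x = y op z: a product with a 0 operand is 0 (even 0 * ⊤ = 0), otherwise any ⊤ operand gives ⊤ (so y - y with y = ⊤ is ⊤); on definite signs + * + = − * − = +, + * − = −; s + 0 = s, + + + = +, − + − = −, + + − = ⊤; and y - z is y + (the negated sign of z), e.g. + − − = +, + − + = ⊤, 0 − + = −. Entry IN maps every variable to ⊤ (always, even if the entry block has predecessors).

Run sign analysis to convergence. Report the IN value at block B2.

Per-block solution:
  B0:  IN=(all ⊤)  OUT=(all ⊤)
  B1:  IN=(all ⊤)  OUT={d:+; rest ⊤}
  B2:  IN={d:+; rest ⊤}  OUT={d:+; rest ⊤}
  B3:  IN={d:+; rest ⊤}  OUT=(all ⊤)
  B4:  IN=(all ⊤)  OUT=(all ⊤)
  B5:  IN=(all ⊤)  OUT=(all ⊤)
  B6:  IN=(all ⊤)  OUT=(all ⊤)
  B7:  IN=(all ⊤)  OUT=(all ⊤)
  B8:  IN=(all ⊤)  OUT={b:+; rest ⊤}
  B9:  IN=(all ⊤)  OUT=(all ⊤)

Merge at B2: IN[B2] = OUT[B1] = {a: ⊤, b: ⊤, c: ⊤, d: +, e: ⊤, f: ⊤}

Answer: {a: ⊤, b: ⊤, c: ⊤, d: +, e: ⊤, f: ⊤}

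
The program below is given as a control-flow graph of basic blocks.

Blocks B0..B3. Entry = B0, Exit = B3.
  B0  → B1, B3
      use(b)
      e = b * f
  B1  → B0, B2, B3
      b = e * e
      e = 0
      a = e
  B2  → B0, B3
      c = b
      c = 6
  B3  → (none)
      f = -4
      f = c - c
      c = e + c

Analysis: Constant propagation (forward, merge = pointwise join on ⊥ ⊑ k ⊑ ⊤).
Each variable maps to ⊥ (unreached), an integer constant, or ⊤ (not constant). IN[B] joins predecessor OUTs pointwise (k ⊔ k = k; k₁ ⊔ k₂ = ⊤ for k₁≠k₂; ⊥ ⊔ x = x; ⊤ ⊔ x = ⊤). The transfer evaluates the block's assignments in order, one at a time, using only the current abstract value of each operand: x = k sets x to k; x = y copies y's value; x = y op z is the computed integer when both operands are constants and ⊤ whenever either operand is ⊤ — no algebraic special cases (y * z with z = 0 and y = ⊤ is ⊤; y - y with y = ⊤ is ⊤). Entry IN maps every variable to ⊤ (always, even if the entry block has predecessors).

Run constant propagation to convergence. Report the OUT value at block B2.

Answer: {a: 0, b: ⊤, c: 6, d: ⊤, e: 0, f: ⊤}

Trace:
Converged values:
  B0:   IN=(all ⊤)   OUT=(all ⊤)
  B1:   IN=(all ⊤)   OUT={a:0, e:0; rest ⊤}
  B2:   IN={a:0, e:0; rest ⊤}   OUT={a:0, c:6, e:0; rest ⊤}
  B3:   IN=(all ⊤)   OUT=(all ⊤)

Merge at B2: IN[B2] = OUT[B1] = {a: 0, b: ⊤, c: ⊤, d: ⊤, e: 0, f: ⊤}
Applying B2's transfer function to that IN value gives OUT[B2] (row B2 above).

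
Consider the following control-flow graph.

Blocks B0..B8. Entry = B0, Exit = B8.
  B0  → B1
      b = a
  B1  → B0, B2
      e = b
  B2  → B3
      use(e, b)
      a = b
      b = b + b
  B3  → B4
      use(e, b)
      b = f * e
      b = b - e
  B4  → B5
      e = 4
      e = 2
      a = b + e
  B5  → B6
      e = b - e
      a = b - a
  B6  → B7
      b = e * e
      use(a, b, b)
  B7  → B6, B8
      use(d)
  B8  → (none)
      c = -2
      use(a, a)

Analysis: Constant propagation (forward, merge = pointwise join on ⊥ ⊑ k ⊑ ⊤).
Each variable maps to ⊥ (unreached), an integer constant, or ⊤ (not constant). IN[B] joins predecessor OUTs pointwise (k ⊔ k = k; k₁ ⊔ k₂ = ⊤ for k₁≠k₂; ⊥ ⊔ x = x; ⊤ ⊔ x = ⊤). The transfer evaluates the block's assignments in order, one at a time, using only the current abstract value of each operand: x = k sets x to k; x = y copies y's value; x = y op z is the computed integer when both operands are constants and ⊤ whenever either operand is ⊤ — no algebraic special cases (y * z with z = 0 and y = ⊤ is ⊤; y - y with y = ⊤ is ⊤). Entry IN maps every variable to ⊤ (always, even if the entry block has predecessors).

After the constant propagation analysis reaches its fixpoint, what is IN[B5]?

Answer: {a: ⊤, b: ⊤, c: ⊤, d: ⊤, e: 2, f: ⊤}

Derivation:
Converged values:
  B0:  IN=(all ⊤)  OUT=(all ⊤)
  B1:  IN=(all ⊤)  OUT=(all ⊤)
  B2:  IN=(all ⊤)  OUT=(all ⊤)
  B3:  IN=(all ⊤)  OUT=(all ⊤)
  B4:  IN=(all ⊤)  OUT={e:2; rest ⊤}
  B5:  IN={e:2; rest ⊤}  OUT=(all ⊤)
  B6:  IN=(all ⊤)  OUT=(all ⊤)
  B7:  IN=(all ⊤)  OUT=(all ⊤)
  B8:  IN=(all ⊤)  OUT={c:-2; rest ⊤}

Merge at B5: IN[B5] = OUT[B4] = {a: ⊤, b: ⊤, c: ⊤, d: ⊤, e: 2, f: ⊤}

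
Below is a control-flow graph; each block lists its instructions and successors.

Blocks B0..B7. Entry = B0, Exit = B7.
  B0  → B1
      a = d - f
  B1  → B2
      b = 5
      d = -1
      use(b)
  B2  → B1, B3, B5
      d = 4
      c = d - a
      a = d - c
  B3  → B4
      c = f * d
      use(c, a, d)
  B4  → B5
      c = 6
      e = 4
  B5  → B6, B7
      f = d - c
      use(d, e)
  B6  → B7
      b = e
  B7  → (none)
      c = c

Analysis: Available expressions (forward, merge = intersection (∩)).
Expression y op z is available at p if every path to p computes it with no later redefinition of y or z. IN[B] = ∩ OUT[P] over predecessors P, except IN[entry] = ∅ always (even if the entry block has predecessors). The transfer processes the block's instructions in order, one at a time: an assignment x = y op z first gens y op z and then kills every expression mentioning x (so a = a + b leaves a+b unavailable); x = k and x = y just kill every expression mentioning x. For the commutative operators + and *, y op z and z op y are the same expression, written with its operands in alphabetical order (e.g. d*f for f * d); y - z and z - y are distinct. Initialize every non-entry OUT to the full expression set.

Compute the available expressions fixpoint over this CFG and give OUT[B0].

Per-block solution:
  B0:   IN={}   OUT={d-f}
  B1:   IN={}   OUT={}
  B2:   IN={}   OUT={d-c}
  B3:   IN={d-c}   OUT={d*f}
  B4:   IN={d*f}   OUT={d*f}
  B5:   IN={}   OUT={d-c}
  B6:   IN={d-c}   OUT={d-c}
  B7:   IN={d-c}   OUT={}

B0 is the boundary node: IN[B0] = {}
Applying B0's transfer function to that IN value gives OUT[B0] (row B0 above).

Answer: {d-f}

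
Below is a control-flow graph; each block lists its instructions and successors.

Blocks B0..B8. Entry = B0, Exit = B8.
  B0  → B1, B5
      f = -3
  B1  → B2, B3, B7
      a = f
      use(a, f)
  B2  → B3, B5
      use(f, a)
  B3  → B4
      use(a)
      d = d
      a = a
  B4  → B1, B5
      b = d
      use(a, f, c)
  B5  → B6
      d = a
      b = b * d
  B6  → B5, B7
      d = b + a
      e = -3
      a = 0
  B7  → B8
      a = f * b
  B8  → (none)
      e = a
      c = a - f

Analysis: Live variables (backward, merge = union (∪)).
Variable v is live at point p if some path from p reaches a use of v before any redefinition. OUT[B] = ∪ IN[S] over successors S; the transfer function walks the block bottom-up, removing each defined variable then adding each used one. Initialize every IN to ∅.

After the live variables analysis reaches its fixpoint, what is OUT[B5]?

Answer: {a, b, f}

Working:
Converged values:
  B0:  IN={a, b, c, d}  OUT={a, b, c, d, f}
  B1:  IN={b, c, d, f}  OUT={a, b, c, d, f}
  B2:  IN={a, b, c, d, f}  OUT={a, b, c, d, f}
  B3:  IN={a, c, d, f}  OUT={a, c, d, f}
  B4:  IN={a, c, d, f}  OUT={a, b, c, d, f}
  B5:  IN={a, b, f}  OUT={a, b, f}
  B6:  IN={a, b, f}  OUT={a, b, f}
  B7:  IN={b, f}  OUT={a, f}
  B8:  IN={a, f}  OUT={}

Merge at B5: OUT[B5] = IN[B6] = {a, b, f}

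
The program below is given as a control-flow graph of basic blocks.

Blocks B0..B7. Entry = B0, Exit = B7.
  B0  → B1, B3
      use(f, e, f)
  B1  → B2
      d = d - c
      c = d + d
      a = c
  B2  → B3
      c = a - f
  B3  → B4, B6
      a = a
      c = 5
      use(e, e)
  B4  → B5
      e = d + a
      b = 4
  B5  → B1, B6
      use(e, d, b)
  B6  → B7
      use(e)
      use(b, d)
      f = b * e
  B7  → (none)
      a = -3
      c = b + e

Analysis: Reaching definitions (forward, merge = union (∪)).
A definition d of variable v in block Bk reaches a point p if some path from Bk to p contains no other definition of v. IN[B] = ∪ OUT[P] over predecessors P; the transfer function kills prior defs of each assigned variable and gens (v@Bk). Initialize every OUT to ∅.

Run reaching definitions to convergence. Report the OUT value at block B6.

Answer: {a@B3, b@B4, c@B3, d@B1, e@B4, f@B6}

Trace:
Converged values:
  B0:  IN={}  OUT={}
  B1:  IN={a@B3, b@B4, c@B3, d@B1, e@B4}  OUT={a@B1, b@B4, c@B1, d@B1, e@B4}
  B2:  IN={a@B1, b@B4, c@B1, d@B1, e@B4}  OUT={a@B1, b@B4, c@B2, d@B1, e@B4}
  B3:  IN={a@B1, b@B4, c@B2, d@B1, e@B4}  OUT={a@B3, b@B4, c@B3, d@B1, e@B4}
  B4:  IN={a@B3, b@B4, c@B3, d@B1, e@B4}  OUT={a@B3, b@B4, c@B3, d@B1, e@B4}
  B5:  IN={a@B3, b@B4, c@B3, d@B1, e@B4}  OUT={a@B3, b@B4, c@B3, d@B1, e@B4}
  B6:  IN={a@B3, b@B4, c@B3, d@B1, e@B4}  OUT={a@B3, b@B4, c@B3, d@B1, e@B4, f@B6}
  B7:  IN={a@B3, b@B4, c@B3, d@B1, e@B4, f@B6}  OUT={a@B7, b@B4, c@B7, d@B1, e@B4, f@B6}

Merge at B6: IN[B6] = OUT[B3] ⊔ OUT[B5] = {a@B3, b@B4, c@B3, d@B1, e@B4}
Applying B6's transfer function to that IN value gives OUT[B6] (row B6 above).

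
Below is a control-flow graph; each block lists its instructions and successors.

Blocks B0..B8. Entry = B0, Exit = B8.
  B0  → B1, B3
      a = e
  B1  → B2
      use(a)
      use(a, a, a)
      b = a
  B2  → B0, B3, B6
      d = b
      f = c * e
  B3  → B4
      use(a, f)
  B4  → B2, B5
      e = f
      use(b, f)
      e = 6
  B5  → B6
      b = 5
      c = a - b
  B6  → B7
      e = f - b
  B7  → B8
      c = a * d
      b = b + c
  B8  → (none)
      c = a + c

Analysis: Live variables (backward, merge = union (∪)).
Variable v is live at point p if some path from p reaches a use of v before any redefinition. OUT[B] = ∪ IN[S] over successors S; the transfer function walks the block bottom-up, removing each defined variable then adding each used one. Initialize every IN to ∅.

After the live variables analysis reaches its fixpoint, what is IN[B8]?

Fixpoint table:
  B0: | IN={b, c, d, e, f} | OUT={a, b, c, d, e, f}
  B1: | IN={a, c, e} | OUT={a, b, c, e}
  B2: | IN={a, b, c, e} | OUT={a, b, c, d, e, f}
  B3: | IN={a, b, c, d, f} | OUT={a, b, c, d, f}
  B4: | IN={a, b, c, d, f} | OUT={a, b, c, d, e, f}
  B5: | IN={a, d, f} | OUT={a, b, d, f}
  B6: | IN={a, b, d, f} | OUT={a, b, d}
  B7: | IN={a, b, d} | OUT={a, c}
  B8: | IN={a, c} | OUT={}

B8 is the boundary node: OUT[B8] = {}
Applying B8's transfer function to that OUT value gives IN[B8] (row B8 above).

Answer: {a, c}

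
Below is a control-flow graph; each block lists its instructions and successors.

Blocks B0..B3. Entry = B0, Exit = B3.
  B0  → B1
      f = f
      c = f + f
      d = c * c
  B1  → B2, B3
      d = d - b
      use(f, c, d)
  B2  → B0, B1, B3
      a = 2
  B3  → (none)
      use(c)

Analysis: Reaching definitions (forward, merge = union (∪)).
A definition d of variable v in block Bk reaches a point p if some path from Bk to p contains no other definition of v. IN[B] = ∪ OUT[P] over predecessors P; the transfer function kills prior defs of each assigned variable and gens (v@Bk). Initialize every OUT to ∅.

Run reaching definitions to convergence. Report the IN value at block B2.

Converged values:
  B0:   IN={a@B2, c@B0, d@B1, f@B0}   OUT={a@B2, c@B0, d@B0, f@B0}
  B1:   IN={a@B2, c@B0, d@B0, d@B1, f@B0}   OUT={a@B2, c@B0, d@B1, f@B0}
  B2:   IN={a@B2, c@B0, d@B1, f@B0}   OUT={a@B2, c@B0, d@B1, f@B0}
  B3:   IN={a@B2, c@B0, d@B1, f@B0}   OUT={a@B2, c@B0, d@B1, f@B0}

Merge at B2: IN[B2] = OUT[B1] = {a@B2, c@B0, d@B1, f@B0}

Answer: {a@B2, c@B0, d@B1, f@B0}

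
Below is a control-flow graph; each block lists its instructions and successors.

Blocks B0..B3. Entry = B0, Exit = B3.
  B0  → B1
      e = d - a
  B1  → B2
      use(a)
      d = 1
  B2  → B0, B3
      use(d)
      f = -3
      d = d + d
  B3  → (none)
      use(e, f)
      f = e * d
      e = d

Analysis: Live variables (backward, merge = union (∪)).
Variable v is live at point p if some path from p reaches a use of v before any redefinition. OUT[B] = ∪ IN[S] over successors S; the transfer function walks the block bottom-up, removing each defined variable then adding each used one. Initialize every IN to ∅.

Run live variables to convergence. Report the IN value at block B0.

Answer: {a, d}

Trace:
Converged values:
  B0: | IN={a, d} | OUT={a, e}
  B1: | IN={a, e} | OUT={a, d, e}
  B2: | IN={a, d, e} | OUT={a, d, e, f}
  B3: | IN={d, e, f} | OUT={}

Merge at B0: OUT[B0] = IN[B1] = {a, e}
Applying B0's transfer function to that OUT value gives IN[B0] (row B0 above).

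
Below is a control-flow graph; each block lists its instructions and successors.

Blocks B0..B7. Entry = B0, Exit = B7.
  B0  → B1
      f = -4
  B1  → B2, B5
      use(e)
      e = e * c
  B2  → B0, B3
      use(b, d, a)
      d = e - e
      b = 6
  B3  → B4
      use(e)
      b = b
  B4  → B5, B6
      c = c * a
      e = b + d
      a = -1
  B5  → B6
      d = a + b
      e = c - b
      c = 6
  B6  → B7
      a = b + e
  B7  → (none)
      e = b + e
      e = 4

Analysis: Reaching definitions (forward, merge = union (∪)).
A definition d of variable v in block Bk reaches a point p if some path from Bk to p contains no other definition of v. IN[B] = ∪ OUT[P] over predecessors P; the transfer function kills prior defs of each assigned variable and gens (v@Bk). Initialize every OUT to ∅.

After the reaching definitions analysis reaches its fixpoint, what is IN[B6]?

Answer: {a@B4, b@B2, b@B3, c@B4, c@B5, d@B2, d@B5, e@B4, e@B5, f@B0}

Derivation:
Converged values:
  B0: | IN={b@B2, d@B2, e@B1, f@B0} | OUT={b@B2, d@B2, e@B1, f@B0}
  B1: | IN={b@B2, d@B2, e@B1, f@B0} | OUT={b@B2, d@B2, e@B1, f@B0}
  B2: | IN={b@B2, d@B2, e@B1, f@B0} | OUT={b@B2, d@B2, e@B1, f@B0}
  B3: | IN={b@B2, d@B2, e@B1, f@B0} | OUT={b@B3, d@B2, e@B1, f@B0}
  B4: | IN={b@B3, d@B2, e@B1, f@B0} | OUT={a@B4, b@B3, c@B4, d@B2, e@B4, f@B0}
  B5: | IN={a@B4, b@B2, b@B3, c@B4, d@B2, e@B1, e@B4, f@B0} | OUT={a@B4, b@B2, b@B3, c@B5, d@B5, e@B5, f@B0}
  B6: | IN={a@B4, b@B2, b@B3, c@B4, c@B5, d@B2, d@B5, e@B4, e@B5, f@B0} | OUT={a@B6, b@B2, b@B3, c@B4, c@B5, d@B2, d@B5, e@B4, e@B5, f@B0}
  B7: | IN={a@B6, b@B2, b@B3, c@B4, c@B5, d@B2, d@B5, e@B4, e@B5, f@B0} | OUT={a@B6, b@B2, b@B3, c@B4, c@B5, d@B2, d@B5, e@B7, f@B0}

Merge at B6: IN[B6] = OUT[B4] ⊔ OUT[B5] = {a@B4, b@B2, b@B3, c@B4, c@B5, d@B2, d@B5, e@B4, e@B5, f@B0}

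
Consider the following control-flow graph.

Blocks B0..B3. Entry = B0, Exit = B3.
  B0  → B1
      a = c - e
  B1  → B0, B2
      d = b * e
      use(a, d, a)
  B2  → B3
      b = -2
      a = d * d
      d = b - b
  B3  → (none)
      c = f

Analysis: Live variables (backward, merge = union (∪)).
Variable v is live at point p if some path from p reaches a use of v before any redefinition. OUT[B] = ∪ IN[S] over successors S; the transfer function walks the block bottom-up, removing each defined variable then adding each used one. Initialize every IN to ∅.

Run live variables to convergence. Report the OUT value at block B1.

Answer: {b, c, d, e, f}

Trace:
Converged values:
  B0:   IN={b, c, e, f}   OUT={a, b, c, e, f}
  B1:   IN={a, b, c, e, f}   OUT={b, c, d, e, f}
  B2:   IN={d, f}   OUT={f}
  B3:   IN={f}   OUT={}

Merge at B1: OUT[B1] = IN[B0] ⊔ IN[B2] = {b, c, d, e, f}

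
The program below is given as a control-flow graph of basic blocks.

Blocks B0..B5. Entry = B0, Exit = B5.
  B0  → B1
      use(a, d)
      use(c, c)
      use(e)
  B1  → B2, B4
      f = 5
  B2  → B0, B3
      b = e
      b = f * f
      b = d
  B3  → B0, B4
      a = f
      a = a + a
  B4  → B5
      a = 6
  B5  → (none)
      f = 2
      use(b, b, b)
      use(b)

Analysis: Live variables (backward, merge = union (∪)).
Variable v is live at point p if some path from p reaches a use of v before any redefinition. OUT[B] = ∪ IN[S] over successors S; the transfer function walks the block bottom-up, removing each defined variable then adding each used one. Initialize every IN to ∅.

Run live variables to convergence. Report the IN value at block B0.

Answer: {a, b, c, d, e}

Trace:
Fixpoint table:
  B0:   IN={a, b, c, d, e}   OUT={a, b, c, d, e}
  B1:   IN={a, b, c, d, e}   OUT={a, b, c, d, e, f}
  B2:   IN={a, c, d, e, f}   OUT={a, b, c, d, e, f}
  B3:   IN={b, c, d, e, f}   OUT={a, b, c, d, e}
  B4:   IN={b}   OUT={b}
  B5:   IN={b}   OUT={}

Merge at B0: OUT[B0] = IN[B1] = {a, b, c, d, e}
Applying B0's transfer function to that OUT value gives IN[B0] (row B0 above).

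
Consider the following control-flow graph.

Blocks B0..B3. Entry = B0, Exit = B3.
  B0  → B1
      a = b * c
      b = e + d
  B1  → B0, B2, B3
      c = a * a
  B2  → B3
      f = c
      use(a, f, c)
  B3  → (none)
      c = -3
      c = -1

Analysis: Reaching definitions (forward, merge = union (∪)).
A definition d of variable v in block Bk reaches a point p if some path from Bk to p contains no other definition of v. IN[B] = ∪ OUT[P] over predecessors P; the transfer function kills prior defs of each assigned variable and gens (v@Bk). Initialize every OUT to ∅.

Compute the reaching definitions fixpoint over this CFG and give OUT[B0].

Answer: {a@B0, b@B0, c@B1}

Derivation:
Converged values:
  B0:   IN={a@B0, b@B0, c@B1}   OUT={a@B0, b@B0, c@B1}
  B1:   IN={a@B0, b@B0, c@B1}   OUT={a@B0, b@B0, c@B1}
  B2:   IN={a@B0, b@B0, c@B1}   OUT={a@B0, b@B0, c@B1, f@B2}
  B3:   IN={a@B0, b@B0, c@B1, f@B2}   OUT={a@B0, b@B0, c@B3, f@B2}

Merge at B0 (entry node, so the boundary value {} is joined with the incoming edge(s)): IN[B0] = {} ⊔ OUT[B1] = {a@B0, b@B0, c@B1}
Applying B0's transfer function to that IN value gives OUT[B0] (row B0 above).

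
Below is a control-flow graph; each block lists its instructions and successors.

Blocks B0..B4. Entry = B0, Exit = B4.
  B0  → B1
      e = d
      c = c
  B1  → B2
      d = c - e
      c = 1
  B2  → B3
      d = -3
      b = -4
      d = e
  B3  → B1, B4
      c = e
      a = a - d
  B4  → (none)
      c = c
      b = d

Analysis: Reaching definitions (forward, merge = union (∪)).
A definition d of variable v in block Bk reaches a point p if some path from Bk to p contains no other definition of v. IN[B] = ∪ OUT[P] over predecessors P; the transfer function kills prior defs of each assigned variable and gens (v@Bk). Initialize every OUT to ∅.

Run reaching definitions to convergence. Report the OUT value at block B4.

Answer: {a@B3, b@B4, c@B4, d@B2, e@B0}

Trace:
Fixpoint table:
  B0:   IN={}   OUT={c@B0, e@B0}
  B1:   IN={a@B3, b@B2, c@B0, c@B3, d@B2, e@B0}   OUT={a@B3, b@B2, c@B1, d@B1, e@B0}
  B2:   IN={a@B3, b@B2, c@B1, d@B1, e@B0}   OUT={a@B3, b@B2, c@B1, d@B2, e@B0}
  B3:   IN={a@B3, b@B2, c@B1, d@B2, e@B0}   OUT={a@B3, b@B2, c@B3, d@B2, e@B0}
  B4:   IN={a@B3, b@B2, c@B3, d@B2, e@B0}   OUT={a@B3, b@B4, c@B4, d@B2, e@B0}

Merge at B4: IN[B4] = OUT[B3] = {a@B3, b@B2, c@B3, d@B2, e@B0}
Applying B4's transfer function to that IN value gives OUT[B4] (row B4 above).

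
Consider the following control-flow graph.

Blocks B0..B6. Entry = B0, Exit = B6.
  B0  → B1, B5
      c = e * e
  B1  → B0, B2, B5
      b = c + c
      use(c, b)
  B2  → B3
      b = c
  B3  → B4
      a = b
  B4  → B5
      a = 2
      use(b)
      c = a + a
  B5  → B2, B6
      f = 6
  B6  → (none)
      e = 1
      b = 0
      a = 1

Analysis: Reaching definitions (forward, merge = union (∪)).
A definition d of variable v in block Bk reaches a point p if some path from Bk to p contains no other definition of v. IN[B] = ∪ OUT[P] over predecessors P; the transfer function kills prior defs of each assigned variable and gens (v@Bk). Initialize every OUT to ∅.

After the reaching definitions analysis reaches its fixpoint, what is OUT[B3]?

Answer: {a@B3, b@B2, c@B0, c@B4, f@B5}

Trace:
Fixpoint table:
  B0:   IN={b@B1, c@B0}   OUT={b@B1, c@B0}
  B1:   IN={b@B1, c@B0}   OUT={b@B1, c@B0}
  B2:   IN={a@B4, b@B1, b@B2, c@B0, c@B4, f@B5}   OUT={a@B4, b@B2, c@B0, c@B4, f@B5}
  B3:   IN={a@B4, b@B2, c@B0, c@B4, f@B5}   OUT={a@B3, b@B2, c@B0, c@B4, f@B5}
  B4:   IN={a@B3, b@B2, c@B0, c@B4, f@B5}   OUT={a@B4, b@B2, c@B4, f@B5}
  B5:   IN={a@B4, b@B1, b@B2, c@B0, c@B4, f@B5}   OUT={a@B4, b@B1, b@B2, c@B0, c@B4, f@B5}
  B6:   IN={a@B4, b@B1, b@B2, c@B0, c@B4, f@B5}   OUT={a@B6, b@B6, c@B0, c@B4, e@B6, f@B5}

Merge at B3: IN[B3] = OUT[B2] = {a@B4, b@B2, c@B0, c@B4, f@B5}
Applying B3's transfer function to that IN value gives OUT[B3] (row B3 above).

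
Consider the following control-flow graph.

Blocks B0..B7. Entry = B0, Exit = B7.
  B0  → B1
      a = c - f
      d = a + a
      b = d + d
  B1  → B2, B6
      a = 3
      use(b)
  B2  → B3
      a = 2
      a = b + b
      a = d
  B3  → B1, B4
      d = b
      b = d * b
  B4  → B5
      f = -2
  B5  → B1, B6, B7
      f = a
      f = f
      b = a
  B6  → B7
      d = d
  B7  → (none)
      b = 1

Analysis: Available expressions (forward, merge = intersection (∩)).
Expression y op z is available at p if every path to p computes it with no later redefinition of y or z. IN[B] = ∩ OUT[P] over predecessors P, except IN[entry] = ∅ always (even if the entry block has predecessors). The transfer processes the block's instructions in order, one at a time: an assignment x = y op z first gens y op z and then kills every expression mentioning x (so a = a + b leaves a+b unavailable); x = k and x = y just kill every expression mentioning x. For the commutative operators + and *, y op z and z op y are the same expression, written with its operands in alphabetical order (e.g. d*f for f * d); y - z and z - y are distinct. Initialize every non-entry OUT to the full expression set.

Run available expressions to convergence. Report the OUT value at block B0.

Answer: {a+a, c-f, d+d}

Trace:
Converged values:
  B0:  IN={}  OUT={a+a, c-f, d+d}
  B1:  IN={}  OUT={}
  B2:  IN={}  OUT={b+b}
  B3:  IN={b+b}  OUT={}
  B4:  IN={}  OUT={}
  B5:  IN={}  OUT={}
  B6:  IN={}  OUT={}
  B7:  IN={}  OUT={}

B0 is the boundary node: IN[B0] = {}
Applying B0's transfer function to that IN value gives OUT[B0] (row B0 above).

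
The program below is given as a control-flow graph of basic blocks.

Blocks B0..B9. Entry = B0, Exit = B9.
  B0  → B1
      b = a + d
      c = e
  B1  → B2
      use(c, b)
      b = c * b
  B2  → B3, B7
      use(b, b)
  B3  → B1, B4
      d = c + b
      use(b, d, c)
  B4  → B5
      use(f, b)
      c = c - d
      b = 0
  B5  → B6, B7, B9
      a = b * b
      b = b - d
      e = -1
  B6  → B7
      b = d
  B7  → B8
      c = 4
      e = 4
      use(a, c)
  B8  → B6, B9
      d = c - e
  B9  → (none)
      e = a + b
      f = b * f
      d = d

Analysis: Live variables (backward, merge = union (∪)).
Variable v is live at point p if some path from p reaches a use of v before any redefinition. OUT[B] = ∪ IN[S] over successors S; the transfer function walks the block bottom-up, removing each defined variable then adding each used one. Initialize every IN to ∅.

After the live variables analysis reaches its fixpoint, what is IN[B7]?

Converged values:
  B0: | IN={a, d, e, f} | OUT={a, b, c, f}
  B1: | IN={a, b, c, f} | OUT={a, b, c, f}
  B2: | IN={a, b, c, f} | OUT={a, b, c, f}
  B3: | IN={a, b, c, f} | OUT={a, b, c, d, f}
  B4: | IN={b, c, d, f} | OUT={b, d, f}
  B5: | IN={b, d, f} | OUT={a, b, d, f}
  B6: | IN={a, d, f} | OUT={a, b, f}
  B7: | IN={a, b, f} | OUT={a, b, c, e, f}
  B8: | IN={a, b, c, e, f} | OUT={a, b, d, f}
  B9: | IN={a, b, d, f} | OUT={}

Merge at B7: OUT[B7] = IN[B8] = {a, b, c, e, f}
Applying B7's transfer function to that OUT value gives IN[B7] (row B7 above).

Answer: {a, b, f}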